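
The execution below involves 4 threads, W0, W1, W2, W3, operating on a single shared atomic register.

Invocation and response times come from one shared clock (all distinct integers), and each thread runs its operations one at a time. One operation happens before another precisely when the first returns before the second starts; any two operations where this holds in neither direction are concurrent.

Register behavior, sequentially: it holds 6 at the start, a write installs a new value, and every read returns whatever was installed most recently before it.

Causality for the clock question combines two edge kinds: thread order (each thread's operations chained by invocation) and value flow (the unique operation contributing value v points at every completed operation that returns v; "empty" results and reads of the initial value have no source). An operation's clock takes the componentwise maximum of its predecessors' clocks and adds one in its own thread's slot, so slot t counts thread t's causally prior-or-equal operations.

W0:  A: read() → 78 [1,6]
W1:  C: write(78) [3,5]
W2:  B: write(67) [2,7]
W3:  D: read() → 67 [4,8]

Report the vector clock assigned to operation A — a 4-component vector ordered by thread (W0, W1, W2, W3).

(1, 1, 0, 0)

B (invocation 2): nothing precedes it; W2's component alone gives (0, 0, 1, 0)
C (invocation 3): nothing precedes it; W1's component alone gives (0, 1, 0, 0)
D (invocation 4): componentwise max over VC(B)=(0, 0, 1, 0), +1 at W3, giving (0, 0, 1, 1)
A (invocation 1): componentwise max over VC(C)=(0, 1, 0, 0), +1 at W0, giving (1, 1, 0, 0)
target: VC(A) = (1, 1, 0, 0)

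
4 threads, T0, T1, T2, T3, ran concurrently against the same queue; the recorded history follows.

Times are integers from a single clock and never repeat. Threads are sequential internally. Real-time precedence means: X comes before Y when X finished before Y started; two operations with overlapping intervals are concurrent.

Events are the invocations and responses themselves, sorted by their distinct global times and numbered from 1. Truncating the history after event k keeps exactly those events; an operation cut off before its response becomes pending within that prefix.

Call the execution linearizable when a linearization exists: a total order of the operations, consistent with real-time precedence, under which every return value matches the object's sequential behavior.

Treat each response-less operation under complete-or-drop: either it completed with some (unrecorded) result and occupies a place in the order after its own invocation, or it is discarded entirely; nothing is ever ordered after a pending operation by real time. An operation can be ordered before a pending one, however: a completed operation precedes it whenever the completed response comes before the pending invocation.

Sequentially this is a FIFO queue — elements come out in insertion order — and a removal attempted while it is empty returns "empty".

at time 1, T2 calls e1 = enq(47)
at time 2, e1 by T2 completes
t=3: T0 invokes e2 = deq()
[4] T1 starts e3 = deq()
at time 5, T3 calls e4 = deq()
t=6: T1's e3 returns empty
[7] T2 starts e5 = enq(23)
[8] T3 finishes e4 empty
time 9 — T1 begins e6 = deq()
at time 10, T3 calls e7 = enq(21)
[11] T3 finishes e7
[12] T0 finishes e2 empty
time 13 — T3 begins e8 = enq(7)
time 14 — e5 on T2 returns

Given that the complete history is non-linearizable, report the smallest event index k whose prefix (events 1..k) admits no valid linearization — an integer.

a valid linearization of events 1..11 exists, for instance e1, e2, e3, e4, e5, e6, e7:
after step 1 (e1 enq(47)): queue <47>
after step 2 (e2 deq() (pending, included)): queue <>
after step 3 (e3 deq() → empty): queue <>
after step 4 (e4 deq() → empty): queue <>
after step 5 (e5 enq(23) (pending, included)): queue <23>
after step 6 (e6 deq() (pending, included)): queue <>
after step 7 (e7 enq(21)): queue <21>
once event 12 joins (e2's response, time 12), exhaustive search finds no witness
every completion of the 2 pending operations (e5, e6) was checked; none linearizes
e.g. e1, e2, e3, e4, e7 (pending dropped): illegal at step 2, since e2 deq() → empty cannot apply there
e.g. e1, e2, e4, e3, e7 (pending dropped): illegal at step 2, since e2 deq() → empty cannot apply there

12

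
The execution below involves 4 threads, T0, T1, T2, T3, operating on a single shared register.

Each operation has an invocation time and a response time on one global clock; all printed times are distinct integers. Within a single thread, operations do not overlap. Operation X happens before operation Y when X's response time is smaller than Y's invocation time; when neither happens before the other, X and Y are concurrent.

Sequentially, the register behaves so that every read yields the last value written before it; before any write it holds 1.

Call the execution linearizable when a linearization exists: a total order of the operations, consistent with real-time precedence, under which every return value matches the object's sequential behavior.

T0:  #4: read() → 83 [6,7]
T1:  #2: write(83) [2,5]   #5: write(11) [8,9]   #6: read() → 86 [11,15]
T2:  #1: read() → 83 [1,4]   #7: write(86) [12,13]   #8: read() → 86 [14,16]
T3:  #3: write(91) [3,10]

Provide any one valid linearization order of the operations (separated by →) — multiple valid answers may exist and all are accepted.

#2 → #1 → #4 → #3 → #5 → #7 → #6 → #8

1. #2 write(83), leaving value 83
2. #1 read() → 83, leaving value 83
3. #4 read() → 83, leaving value 83
4. #3 write(91), leaving value 91
5. #5 write(11), leaving value 11
6. #7 write(86), leaving value 86
7. #6 read() → 86, leaving value 86
8. #8 read() → 86, leaving value 86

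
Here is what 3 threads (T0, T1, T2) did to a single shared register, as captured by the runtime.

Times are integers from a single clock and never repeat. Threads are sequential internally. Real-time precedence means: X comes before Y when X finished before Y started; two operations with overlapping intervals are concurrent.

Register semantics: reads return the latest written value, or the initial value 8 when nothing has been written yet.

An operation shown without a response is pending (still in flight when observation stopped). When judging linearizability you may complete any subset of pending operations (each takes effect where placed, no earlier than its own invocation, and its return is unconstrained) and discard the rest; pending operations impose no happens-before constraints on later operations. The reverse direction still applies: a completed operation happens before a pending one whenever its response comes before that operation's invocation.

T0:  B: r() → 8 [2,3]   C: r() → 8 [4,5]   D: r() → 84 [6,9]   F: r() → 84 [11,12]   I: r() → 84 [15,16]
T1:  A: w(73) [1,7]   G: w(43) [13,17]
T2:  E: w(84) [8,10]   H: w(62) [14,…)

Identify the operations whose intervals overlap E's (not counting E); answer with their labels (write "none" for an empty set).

E spans [8,10]; an op avoiding the whole window 8..10 is ordered, any other is concurrent
A [1,7]: before
B [2,3]: before
C [4,5]: before
D [6,9]: concurrent
F [11,12]: after
G [13,17]: after
H [14,…): after
I [15,16]: after

D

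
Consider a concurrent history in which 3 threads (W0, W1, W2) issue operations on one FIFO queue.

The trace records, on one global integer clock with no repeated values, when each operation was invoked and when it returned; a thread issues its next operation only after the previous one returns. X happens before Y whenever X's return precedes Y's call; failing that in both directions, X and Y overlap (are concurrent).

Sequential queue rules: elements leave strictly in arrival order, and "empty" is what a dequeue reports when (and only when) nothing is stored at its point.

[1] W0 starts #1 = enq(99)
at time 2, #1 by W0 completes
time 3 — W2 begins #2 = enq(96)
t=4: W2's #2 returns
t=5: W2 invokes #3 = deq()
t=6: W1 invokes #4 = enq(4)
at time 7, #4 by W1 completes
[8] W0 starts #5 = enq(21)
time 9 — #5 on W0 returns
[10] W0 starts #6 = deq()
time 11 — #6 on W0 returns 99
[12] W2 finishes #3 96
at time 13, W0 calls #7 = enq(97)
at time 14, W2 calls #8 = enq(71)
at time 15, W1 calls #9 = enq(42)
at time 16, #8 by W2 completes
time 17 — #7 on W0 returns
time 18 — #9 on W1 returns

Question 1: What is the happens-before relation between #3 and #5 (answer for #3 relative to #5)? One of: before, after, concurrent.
concurrent

#3 spans [5,12], #5 spans [8,9]
the intervals overlap in both directions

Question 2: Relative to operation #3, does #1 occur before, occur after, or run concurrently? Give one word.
before

#1 spans [1,2], #3 spans [5,12]
resp(#1)=2 < inv(#3)=5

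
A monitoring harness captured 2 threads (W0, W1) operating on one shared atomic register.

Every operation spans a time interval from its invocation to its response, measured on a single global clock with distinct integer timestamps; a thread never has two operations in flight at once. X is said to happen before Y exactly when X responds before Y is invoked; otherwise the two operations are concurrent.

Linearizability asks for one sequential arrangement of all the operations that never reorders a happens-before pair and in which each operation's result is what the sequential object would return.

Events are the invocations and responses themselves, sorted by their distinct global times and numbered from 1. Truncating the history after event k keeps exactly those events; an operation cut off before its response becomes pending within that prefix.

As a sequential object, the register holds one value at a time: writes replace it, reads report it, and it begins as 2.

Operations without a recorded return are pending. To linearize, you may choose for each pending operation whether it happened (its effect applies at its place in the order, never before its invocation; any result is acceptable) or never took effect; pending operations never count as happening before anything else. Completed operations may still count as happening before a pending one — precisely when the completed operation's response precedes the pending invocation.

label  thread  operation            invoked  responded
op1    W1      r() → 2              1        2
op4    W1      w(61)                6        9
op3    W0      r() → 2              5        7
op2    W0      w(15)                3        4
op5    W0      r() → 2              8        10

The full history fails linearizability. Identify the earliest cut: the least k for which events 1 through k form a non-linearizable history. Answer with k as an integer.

7

one valid order for events 1..6 is op1, op2:
1. op1 r() → 2, leaving value 2
2. op2 w(15), leaving value 15
adding event 7 (op3 responds at 7) leaves no legal real-time order
including or dropping the 1 pending operation (op4) in any combination fails
take op1, op2, op3 (pending dropped): step 3 already fails, because op3 r() → 2 cannot occur there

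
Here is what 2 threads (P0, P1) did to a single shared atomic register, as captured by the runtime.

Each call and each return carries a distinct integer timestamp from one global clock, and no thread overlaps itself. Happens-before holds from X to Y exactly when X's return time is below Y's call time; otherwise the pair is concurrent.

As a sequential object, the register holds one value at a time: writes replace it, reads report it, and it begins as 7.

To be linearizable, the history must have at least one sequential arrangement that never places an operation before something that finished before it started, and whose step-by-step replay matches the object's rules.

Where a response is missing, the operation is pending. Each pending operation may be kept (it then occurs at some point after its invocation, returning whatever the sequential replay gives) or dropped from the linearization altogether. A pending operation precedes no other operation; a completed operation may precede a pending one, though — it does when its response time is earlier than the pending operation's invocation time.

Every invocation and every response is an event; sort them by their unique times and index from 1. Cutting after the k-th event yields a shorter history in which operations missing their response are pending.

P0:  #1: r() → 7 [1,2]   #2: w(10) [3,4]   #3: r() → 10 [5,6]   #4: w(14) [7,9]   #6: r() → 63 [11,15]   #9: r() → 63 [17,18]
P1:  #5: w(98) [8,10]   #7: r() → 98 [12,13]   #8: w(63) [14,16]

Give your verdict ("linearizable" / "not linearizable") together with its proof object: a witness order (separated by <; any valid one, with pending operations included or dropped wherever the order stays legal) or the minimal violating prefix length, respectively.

after step 1 (#1 r() → 7): value 7
after step 2 (#2 w(10)): value 10
after step 3 (#3 r() → 10): value 10
after step 4 (#4 w(14)): value 14
after step 5 (#5 w(98)): value 98
after step 6 (#7 r() → 98): value 98
after step 7 (#8 w(63)): value 63
after step 8 (#6 r() → 63): value 63
after step 9 (#9 r() → 63): value 63

linearizable — witness: #1 < #2 < #3 < #4 < #5 < #7 < #8 < #6 < #9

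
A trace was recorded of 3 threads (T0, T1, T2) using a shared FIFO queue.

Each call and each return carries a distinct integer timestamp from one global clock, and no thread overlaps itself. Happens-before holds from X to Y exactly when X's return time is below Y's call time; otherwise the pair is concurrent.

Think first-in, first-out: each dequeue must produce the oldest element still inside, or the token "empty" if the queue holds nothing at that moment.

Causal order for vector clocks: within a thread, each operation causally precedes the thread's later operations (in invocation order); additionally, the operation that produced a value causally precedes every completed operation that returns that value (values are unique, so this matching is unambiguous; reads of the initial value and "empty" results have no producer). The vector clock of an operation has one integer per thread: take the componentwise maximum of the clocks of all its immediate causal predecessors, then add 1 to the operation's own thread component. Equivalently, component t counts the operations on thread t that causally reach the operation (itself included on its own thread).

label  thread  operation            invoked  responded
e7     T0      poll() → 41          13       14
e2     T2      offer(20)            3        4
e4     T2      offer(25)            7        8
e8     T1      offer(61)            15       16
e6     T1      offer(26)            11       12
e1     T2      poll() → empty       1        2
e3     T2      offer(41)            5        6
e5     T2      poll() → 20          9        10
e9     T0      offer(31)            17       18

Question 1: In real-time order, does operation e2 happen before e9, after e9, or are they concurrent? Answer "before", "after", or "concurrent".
before

e2 spans [3,4], e9 spans [17,18]
resp(e2)=4 < inv(e9)=17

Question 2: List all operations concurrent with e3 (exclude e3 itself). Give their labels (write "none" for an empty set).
none

e3 spans [5,6]: anything still running between times 5 and 6 counts as concurrent
e1 [1,2]: before
e2 [3,4]: before
e4 [7,8]: after
e5 [9,10]: after
e6 [11,12]: after
e7 [13,14]: after
e8 [15,16]: after
e9 [17,18]: after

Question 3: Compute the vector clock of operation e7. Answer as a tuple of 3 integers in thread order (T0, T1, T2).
(1, 0, 3)

root op e1, invoked 1: fresh clock plus T2's own tick → (0, 0, 1)
root op e6, invoked 11: fresh clock plus T1's own tick → (0, 1, 0)
e2 (invocation 3): componentwise max over VC(e1)=(0, 0, 1), +1 at T2, giving (0, 0, 2)
e8 (invocation 15): componentwise max over VC(e6)=(0, 1, 0), +1 at T1, giving (0, 2, 0)
e3 (invocation 5): componentwise max over VC(e2)=(0, 0, 2), +1 at T2, giving (0, 0, 3)
e4 (invocation 7): componentwise max over VC(e3)=(0, 0, 3), +1 at T2, giving (0, 0, 4)
e7 (invocation 13): componentwise max over VC(e3)=(0, 0, 3), +1 at T0, giving (1, 0, 3)
e5 (invocation 9): componentwise max over VC(e2)=(0, 0, 2), VC(e4)=(0, 0, 4), +1 at T2, giving (0, 0, 5)
e9 (invocation 17): componentwise max over VC(e7)=(1, 0, 3), +1 at T0, giving (2, 0, 3)
target: VC(e7) = (1, 0, 3)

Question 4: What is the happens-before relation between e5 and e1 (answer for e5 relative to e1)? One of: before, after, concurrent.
after

e5 spans [9,10], e1 spans [1,2]
resp(e1)=2 < inv(e5)=9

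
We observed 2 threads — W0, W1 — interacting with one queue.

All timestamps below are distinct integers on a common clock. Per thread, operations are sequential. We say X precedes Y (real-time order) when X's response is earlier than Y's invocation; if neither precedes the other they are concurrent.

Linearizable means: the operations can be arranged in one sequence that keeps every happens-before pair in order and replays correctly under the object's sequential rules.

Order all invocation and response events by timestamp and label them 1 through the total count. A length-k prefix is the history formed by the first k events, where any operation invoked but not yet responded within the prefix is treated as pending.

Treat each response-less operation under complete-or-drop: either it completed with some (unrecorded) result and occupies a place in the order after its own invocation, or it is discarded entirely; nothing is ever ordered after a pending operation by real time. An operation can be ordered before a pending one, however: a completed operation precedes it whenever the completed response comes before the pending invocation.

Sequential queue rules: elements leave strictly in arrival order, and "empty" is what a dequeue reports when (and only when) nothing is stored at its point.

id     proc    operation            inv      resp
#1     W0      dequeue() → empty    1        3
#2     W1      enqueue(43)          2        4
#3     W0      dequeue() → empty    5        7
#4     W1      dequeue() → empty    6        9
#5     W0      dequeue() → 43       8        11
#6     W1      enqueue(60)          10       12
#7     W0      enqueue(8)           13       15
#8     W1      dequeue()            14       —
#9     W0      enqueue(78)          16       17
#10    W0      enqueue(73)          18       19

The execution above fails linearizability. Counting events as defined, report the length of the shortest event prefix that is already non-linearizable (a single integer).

one valid order for events 1..8 is #1, #2, #4, #3:
after step 1 (#1 dequeue() → empty): queue <>
after step 2 (#2 enqueue(43)): queue <43>
after step 3 (#4 dequeue() (pending, included)): queue <>
after step 4 (#3 dequeue() → empty): queue <>
adding event 9 (#4 responds at 9) leaves no legal real-time order
no escape via the 1 pending operation (#5): every completion choice fails
e.g. #1, #2, #3, #4 (pending dropped): illegal at step 3, since #3 dequeue() → empty cannot apply there
e.g. #1, #2, #4, #3 (pending dropped): illegal at step 3, since #4 dequeue() → empty cannot apply there

9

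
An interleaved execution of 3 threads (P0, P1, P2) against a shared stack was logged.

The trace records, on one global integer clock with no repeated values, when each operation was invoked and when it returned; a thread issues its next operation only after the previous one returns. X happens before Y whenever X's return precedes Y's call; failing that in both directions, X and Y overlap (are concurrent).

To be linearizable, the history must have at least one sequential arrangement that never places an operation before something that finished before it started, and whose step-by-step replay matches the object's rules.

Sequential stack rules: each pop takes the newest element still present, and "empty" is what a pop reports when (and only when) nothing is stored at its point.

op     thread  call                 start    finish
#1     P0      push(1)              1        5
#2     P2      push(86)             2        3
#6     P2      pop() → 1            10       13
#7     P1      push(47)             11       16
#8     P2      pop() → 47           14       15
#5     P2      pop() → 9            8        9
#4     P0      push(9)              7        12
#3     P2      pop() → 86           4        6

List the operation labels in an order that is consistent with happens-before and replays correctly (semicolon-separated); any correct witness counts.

#1; #2; #3; #4; #5; #6; #7; #8

1. #1 push(1), leaving stack <1>
2. #2 push(86), leaving stack <1,86>
3. #3 pop() → 86, leaving stack <1>
4. #4 push(9), leaving stack <1,9>
5. #5 pop() → 9, leaving stack <1>
6. #6 pop() → 1, leaving stack <>
7. #7 push(47), leaving stack <47>
8. #8 pop() → 47, leaving stack <>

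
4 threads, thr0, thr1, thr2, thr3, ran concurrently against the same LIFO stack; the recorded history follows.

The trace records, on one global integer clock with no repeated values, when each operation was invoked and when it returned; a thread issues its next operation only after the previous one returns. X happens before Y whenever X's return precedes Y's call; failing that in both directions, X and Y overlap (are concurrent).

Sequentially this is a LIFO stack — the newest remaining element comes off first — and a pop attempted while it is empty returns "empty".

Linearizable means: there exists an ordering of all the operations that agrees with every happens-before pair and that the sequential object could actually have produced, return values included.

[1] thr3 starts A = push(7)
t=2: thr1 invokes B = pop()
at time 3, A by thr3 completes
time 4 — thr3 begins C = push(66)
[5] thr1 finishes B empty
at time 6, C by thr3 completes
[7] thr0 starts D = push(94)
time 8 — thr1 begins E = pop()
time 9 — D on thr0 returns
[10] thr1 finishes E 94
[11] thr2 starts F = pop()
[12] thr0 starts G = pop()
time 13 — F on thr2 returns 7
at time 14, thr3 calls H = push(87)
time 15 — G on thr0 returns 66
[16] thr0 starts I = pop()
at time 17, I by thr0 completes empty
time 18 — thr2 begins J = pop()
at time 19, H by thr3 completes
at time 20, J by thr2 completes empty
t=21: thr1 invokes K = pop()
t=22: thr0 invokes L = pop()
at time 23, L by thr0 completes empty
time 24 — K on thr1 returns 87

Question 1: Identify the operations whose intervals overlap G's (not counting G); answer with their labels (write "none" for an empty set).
Answer: F, H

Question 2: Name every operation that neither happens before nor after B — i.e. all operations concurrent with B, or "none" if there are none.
Answer: A, C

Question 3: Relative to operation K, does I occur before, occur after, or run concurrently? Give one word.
Answer: before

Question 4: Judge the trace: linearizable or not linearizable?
linearizable

a witness: B, A, C, D, E, G, F, I, J, H, K, L
after step 1 (B pop() → empty): stack <>
after step 2 (A push(7)): stack <7>
after step 3 (C push(66)): stack <7,66>
after step 4 (D push(94)): stack <7,66,94>
after step 5 (E pop() → 94): stack <7,66>
after step 6 (G pop() → 66): stack <7>
after step 7 (F pop() → 7): stack <>
after step 8 (I pop() → empty): stack <>
after step 9 (J pop() → empty): stack <>
after step 10 (H push(87)): stack <87>
after step 11 (K pop() → 87): stack <>
after step 12 (L pop() → empty): stack <>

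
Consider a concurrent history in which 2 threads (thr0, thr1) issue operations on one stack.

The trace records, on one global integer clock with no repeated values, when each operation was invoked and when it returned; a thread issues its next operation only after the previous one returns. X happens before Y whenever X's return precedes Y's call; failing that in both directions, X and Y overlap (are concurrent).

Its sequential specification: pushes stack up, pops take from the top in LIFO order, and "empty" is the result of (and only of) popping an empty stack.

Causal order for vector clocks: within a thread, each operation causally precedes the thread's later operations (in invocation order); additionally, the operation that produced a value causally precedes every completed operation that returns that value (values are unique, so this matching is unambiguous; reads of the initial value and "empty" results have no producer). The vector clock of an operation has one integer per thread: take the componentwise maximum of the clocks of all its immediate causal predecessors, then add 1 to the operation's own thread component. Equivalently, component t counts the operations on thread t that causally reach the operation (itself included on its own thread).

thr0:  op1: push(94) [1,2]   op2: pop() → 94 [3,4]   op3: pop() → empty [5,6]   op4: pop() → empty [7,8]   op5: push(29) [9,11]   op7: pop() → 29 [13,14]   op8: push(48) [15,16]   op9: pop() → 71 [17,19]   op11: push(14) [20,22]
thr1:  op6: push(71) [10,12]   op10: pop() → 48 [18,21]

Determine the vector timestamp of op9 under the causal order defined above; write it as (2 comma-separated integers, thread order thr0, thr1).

no predecessors for op6 (invoked 10): thr1 increments from zero → (0, 1)
no predecessors for op1 (invoked 1): thr0 increments from zero → (1, 0)
from VC(op1)=(1, 0), op2 (invoked 3) maxes components and bumps thr0 → (2, 0)
from VC(op2)=(2, 0), op3 (invoked 5) maxes components and bumps thr0 → (3, 0)
from VC(op3)=(3, 0), op4 (invoked 7) maxes components and bumps thr0 → (4, 0)
from VC(op4)=(4, 0), op5 (invoked 9) maxes components and bumps thr0 → (5, 0)
from VC(op5)=(5, 0), op7 (invoked 13) maxes components and bumps thr0 → (6, 0)
from VC(op7)=(6, 0), op8 (invoked 15) maxes components and bumps thr0 → (7, 0)
from VC(op6)=(0, 1), VC(op8)=(7, 0), op10 (invoked 18) maxes components and bumps thr1 → (7, 2)
from VC(op6)=(0, 1), VC(op8)=(7, 0), op9 (invoked 17) maxes components and bumps thr0 → (8, 1)
from VC(op9)=(8, 1), op11 (invoked 20) maxes components and bumps thr0 → (9, 1)
target: VC(op9) = (8, 1)

(8, 1)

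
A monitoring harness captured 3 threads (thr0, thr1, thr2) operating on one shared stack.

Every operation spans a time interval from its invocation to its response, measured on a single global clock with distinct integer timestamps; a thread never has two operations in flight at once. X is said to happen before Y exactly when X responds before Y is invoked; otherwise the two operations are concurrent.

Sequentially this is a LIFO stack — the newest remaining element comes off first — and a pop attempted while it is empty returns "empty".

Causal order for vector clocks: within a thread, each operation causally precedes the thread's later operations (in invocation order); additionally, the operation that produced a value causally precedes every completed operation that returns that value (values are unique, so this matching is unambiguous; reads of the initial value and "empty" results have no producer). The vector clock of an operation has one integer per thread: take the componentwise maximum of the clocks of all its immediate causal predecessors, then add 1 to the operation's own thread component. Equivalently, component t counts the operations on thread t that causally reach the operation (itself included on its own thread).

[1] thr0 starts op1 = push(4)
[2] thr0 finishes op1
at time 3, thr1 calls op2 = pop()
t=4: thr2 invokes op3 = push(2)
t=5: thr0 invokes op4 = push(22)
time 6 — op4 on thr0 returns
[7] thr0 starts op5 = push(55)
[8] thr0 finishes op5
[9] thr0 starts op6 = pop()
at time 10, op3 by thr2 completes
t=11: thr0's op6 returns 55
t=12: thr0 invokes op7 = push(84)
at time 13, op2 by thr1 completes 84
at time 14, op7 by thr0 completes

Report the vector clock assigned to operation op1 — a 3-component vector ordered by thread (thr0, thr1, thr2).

op3, invoked 4, has no incoming edges; only thr2's bump applies → (0, 0, 1)
op1, invoked 1, has no incoming edges; only thr0's bump applies → (1, 0, 0)
VC(op4, invoked at 5): max of VC(op1)=(1, 0, 0), then +1 on thread thr0 → (2, 0, 0)
VC(op5, invoked at 7): max of VC(op4)=(2, 0, 0), then +1 on thread thr0 → (3, 0, 0)
VC(op6, invoked at 9): max of VC(op5)=(3, 0, 0), then +1 on thread thr0 → (4, 0, 0)
VC(op7, invoked at 12): max of VC(op6)=(4, 0, 0), then +1 on thread thr0 → (5, 0, 0)
VC(op2, invoked at 3): max of VC(op7)=(5, 0, 0), then +1 on thread thr1 → (5, 1, 0)
target: VC(op1) = (1, 0, 0)

(1, 0, 0)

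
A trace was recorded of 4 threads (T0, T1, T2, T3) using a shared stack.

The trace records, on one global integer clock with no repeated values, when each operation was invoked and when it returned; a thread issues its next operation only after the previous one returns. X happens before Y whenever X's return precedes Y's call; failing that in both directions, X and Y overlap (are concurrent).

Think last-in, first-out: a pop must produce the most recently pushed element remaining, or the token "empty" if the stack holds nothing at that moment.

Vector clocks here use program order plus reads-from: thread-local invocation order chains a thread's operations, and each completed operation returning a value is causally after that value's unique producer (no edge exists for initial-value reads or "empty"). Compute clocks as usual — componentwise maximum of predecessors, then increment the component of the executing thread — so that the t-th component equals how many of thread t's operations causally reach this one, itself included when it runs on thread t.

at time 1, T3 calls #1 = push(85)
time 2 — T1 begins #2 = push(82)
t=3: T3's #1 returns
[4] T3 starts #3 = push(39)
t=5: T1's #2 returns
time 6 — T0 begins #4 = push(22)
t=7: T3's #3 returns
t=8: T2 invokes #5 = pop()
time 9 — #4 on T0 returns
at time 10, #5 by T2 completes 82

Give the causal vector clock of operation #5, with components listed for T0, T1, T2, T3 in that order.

VC(#1, invoked at 1): no causal predecessors; +1 on T3 → (0, 0, 0, 1)
VC(#2, invoked at 2): no causal predecessors; +1 on T1 → (0, 1, 0, 0)
VC(#4, invoked at 6): no causal predecessors; +1 on T0 → (1, 0, 0, 0)
#3, invoked 4, takes VC(#1)=(0, 0, 0, 1) under max, adds 1 for T3 → (0, 0, 0, 2)
#5, invoked 8, takes VC(#2)=(0, 1, 0, 0) under max, adds 1 for T2 → (0, 1, 1, 0)
target: VC(#5) = (0, 1, 1, 0)

(0, 1, 1, 0)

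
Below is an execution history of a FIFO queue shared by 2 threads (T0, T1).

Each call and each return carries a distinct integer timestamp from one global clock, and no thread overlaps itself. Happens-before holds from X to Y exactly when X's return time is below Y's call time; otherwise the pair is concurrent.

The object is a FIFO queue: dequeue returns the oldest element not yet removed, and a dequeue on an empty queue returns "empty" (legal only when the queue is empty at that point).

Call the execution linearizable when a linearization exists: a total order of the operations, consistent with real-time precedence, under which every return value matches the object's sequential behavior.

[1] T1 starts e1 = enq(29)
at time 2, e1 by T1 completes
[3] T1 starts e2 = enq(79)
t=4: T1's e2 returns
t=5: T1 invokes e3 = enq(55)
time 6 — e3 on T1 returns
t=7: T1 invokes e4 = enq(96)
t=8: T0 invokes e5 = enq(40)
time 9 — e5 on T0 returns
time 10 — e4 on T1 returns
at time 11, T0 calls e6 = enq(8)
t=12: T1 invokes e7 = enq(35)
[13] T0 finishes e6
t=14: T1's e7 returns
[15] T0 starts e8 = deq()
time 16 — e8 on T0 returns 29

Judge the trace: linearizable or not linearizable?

witness order: e1, e2, e3, e4, e5, e6, e7, e8
step 1: e1 enq(29) — queue <29>
step 2: e2 enq(79) — queue <29,79>
step 3: e3 enq(55) — queue <29,79,55>
step 4: e4 enq(96) — queue <29,79,55,96>
step 5: e5 enq(40) — queue <29,79,55,96,40>
step 6: e6 enq(8) — queue <29,79,55,96,40,8>
step 7: e7 enq(35) — queue <29,79,55,96,40,8,35>
step 8: e8 deq() → 29 — queue <79,55,96,40,8,35>

linearizable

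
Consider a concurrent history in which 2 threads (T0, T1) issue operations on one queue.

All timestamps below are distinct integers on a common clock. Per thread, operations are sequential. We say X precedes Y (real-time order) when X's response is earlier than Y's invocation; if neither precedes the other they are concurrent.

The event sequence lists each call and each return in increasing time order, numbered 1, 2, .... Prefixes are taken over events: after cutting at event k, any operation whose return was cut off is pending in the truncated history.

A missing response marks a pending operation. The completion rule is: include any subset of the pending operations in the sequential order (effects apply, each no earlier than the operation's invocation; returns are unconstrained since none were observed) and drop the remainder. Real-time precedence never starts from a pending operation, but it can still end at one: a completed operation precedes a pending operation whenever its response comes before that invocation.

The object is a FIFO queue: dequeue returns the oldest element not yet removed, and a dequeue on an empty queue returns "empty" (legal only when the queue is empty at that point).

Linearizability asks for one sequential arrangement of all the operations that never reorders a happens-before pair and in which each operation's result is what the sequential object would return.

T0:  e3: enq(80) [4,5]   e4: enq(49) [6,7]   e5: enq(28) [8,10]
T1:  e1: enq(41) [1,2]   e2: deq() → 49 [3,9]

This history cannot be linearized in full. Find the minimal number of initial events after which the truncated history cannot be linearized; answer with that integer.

events 1..8 are still linearizable — one witness is e1, e2, e3, e4:
step 1: e1 enq(41) — queue <41>
step 2: e2 deq() (pending, included) — queue <>
step 3: e3 enq(80) — queue <80>
step 4: e4 enq(49) — queue <80,49>
once event 9 joins (e2's response, time 9), exhaustive search finds no witness
every completion of the 1 pending operation (e5) was checked; none linearizes
sample order e1, e2, e3, e4 (pending dropped) stalls at step 2 — e2 deq() → 49 has no legal effect
sample order e1, e3, e2, e4 (pending dropped) stalls at step 3 — e2 deq() → 49 has no legal effect

9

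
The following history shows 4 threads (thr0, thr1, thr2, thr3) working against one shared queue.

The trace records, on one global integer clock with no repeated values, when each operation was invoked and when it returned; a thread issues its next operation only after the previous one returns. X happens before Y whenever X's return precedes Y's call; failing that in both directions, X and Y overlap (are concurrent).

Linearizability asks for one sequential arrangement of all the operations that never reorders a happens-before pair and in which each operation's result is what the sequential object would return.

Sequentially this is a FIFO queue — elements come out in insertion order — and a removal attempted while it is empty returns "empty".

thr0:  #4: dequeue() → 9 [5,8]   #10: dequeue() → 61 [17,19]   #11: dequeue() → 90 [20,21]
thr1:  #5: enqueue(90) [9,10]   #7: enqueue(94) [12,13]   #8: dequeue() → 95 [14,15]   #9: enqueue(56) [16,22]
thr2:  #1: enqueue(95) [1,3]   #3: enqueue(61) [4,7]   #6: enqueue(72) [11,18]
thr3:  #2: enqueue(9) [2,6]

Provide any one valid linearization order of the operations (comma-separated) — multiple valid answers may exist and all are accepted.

after step 1 (#2 enqueue(9)): queue <9>
after step 2 (#1 enqueue(95)): queue <9,95>
after step 3 (#3 enqueue(61)): queue <9,95,61>
after step 4 (#4 dequeue() → 9): queue <95,61>
after step 5 (#5 enqueue(90)): queue <95,61,90>
after step 6 (#6 enqueue(72)): queue <95,61,90,72>
after step 7 (#7 enqueue(94)): queue <95,61,90,72,94>
after step 8 (#8 dequeue() → 95): queue <61,90,72,94>
after step 9 (#9 enqueue(56)): queue <61,90,72,94,56>
after step 10 (#10 dequeue() → 61): queue <90,72,94,56>
after step 11 (#11 dequeue() → 90): queue <72,94,56>

#2, #1, #3, #4, #5, #6, #7, #8, #9, #10, #11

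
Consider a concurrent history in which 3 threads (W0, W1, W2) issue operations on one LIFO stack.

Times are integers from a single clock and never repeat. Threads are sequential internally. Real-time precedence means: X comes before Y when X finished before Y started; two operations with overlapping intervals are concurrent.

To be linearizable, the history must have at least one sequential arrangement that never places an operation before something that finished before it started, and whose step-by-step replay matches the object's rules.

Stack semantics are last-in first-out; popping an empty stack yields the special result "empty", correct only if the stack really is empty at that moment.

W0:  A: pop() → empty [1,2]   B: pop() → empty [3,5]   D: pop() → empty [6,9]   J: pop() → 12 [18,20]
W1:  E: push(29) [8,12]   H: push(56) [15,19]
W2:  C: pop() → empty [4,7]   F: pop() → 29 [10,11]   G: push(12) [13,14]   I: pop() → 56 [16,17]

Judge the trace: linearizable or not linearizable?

a witness: A, B, C, D, E, F, G, H, I, J
after step 1 (A pop() → empty): stack <>
after step 2 (B pop() → empty): stack <>
after step 3 (C pop() → empty): stack <>
after step 4 (D pop() → empty): stack <>
after step 5 (E push(29)): stack <29>
after step 6 (F pop() → 29): stack <>
after step 7 (G push(12)): stack <12>
after step 8 (H push(56)): stack <12,56>
after step 9 (I pop() → 56): stack <12>
after step 10 (J pop() → 12): stack <>

linearizable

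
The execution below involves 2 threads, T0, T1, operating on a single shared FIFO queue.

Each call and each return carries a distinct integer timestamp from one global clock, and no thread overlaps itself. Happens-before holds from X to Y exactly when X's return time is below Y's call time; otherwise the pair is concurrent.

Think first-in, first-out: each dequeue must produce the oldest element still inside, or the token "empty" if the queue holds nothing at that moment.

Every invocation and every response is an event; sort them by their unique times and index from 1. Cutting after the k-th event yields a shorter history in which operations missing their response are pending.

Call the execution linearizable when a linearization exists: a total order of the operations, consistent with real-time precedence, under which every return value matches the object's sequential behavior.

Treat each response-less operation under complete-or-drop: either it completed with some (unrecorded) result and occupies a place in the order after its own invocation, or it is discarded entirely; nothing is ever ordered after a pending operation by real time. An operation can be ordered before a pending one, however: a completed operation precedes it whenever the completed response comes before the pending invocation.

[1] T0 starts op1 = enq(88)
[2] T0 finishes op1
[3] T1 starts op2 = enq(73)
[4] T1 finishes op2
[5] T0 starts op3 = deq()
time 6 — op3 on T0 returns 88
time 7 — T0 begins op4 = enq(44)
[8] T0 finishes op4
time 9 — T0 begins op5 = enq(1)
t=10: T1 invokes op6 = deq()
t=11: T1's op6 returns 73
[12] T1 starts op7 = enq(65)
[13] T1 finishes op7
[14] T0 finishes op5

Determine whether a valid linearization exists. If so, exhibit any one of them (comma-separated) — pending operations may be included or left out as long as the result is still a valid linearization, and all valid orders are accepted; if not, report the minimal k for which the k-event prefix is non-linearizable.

linearizable — witness: op1, op2, op3, op4, op5, op6, op7

after step 1 (op1 enq(88)): queue <88>
after step 2 (op2 enq(73)): queue <88,73>
after step 3 (op3 deq() → 88): queue <73>
after step 4 (op4 enq(44)): queue <73,44>
after step 5 (op5 enq(1)): queue <73,44,1>
after step 6 (op6 deq() → 73): queue <44,1>
after step 7 (op7 enq(65)): queue <44,1,65>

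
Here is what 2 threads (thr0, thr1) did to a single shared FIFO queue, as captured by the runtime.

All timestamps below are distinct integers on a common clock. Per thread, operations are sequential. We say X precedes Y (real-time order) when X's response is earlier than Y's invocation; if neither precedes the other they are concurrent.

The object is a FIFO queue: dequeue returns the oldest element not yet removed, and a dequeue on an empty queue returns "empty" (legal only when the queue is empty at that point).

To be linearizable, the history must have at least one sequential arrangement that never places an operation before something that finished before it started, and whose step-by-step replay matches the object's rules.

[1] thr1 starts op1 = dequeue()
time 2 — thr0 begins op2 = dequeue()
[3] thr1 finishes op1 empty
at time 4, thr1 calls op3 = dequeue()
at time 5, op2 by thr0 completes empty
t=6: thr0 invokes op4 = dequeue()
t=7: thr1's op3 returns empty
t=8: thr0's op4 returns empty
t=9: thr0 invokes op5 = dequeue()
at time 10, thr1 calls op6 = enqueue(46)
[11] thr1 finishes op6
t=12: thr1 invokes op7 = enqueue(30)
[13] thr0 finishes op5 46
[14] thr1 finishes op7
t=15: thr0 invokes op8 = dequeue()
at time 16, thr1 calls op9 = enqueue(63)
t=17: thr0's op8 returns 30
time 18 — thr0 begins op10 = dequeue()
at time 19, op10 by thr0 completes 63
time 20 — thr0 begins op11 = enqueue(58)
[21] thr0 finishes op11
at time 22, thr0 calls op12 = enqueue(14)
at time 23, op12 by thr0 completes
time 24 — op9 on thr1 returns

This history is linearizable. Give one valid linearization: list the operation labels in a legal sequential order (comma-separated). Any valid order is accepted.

step 1: op1 dequeue() → empty — queue <>
step 2: op2 dequeue() → empty — queue <>
step 3: op3 dequeue() → empty — queue <>
step 4: op4 dequeue() → empty — queue <>
step 5: op6 enqueue(46) — queue <46>
step 6: op5 dequeue() → 46 — queue <>
step 7: op7 enqueue(30) — queue <30>
step 8: op8 dequeue() → 30 — queue <>
step 9: op9 enqueue(63) — queue <63>
step 10: op10 dequeue() → 63 — queue <>
step 11: op11 enqueue(58) — queue <58>
step 12: op12 enqueue(14) — queue <58,14>

op1, op2, op3, op4, op6, op5, op7, op8, op9, op10, op11, op12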